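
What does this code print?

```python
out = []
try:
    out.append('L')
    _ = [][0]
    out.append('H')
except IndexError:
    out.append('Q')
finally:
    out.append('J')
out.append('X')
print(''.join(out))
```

Execution trace: 'L' (try body) → 'Q' (except IndexError) → 'J' (finally) → 'X' (after the try/except). Output: LQJX

Answer: LQJX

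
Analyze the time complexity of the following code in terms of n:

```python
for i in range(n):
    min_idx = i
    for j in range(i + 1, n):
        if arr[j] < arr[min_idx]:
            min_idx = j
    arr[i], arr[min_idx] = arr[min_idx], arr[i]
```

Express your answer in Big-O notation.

This is Selection sort. Time complexity: O(n²).

Answer: O(n²)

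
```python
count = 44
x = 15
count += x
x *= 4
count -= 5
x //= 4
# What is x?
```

Trace:
`count = 44` → count = 44
`x = 15` → x = 15
`count += x` → count = 59
`x *= 4` → x = 60
`count -= 5` → count = 54
`x //= 4` → x = 15
So x = 15

Answer: 15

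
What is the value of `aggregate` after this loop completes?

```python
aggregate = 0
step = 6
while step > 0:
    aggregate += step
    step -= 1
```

Sum 6 down to 1
`aggregate` takes the values: 0 → 6 → 11 → 15 → 18 → 20 → 21

Answer: 21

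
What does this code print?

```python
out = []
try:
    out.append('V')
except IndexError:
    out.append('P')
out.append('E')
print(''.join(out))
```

Execution trace: 'V' (try body, no exception) → 'E' (after the try/except). Output: VE

Answer: VE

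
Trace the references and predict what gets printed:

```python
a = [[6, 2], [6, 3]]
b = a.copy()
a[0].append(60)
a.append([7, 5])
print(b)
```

Key concept: shallow copy with nested lists.
Step by step:
`a = [[6, 2], [6, 3]]` → a = [[6, 2], [6, 3]]
`b = a.copy()` → b = [[6, 2], [6, 3]]
`a[0].append(60)` → a = [[6, 2, 60], [6, 3]]; b = [[6, 2, 60], [6, 3]]
`a.append([7, 5])` → a = [[6, 2, 60], [6, 3], [7, 5]]
`print(b)` → prints [[6, 2, 60], [6, 3]]

Answer: [[6, 2, 60], [6, 3]]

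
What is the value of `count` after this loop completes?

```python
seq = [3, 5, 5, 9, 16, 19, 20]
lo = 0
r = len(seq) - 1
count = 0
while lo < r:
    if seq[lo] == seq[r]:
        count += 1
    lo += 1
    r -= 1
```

Count matching pairs from ends
`count` takes the values: 0

Answer: 0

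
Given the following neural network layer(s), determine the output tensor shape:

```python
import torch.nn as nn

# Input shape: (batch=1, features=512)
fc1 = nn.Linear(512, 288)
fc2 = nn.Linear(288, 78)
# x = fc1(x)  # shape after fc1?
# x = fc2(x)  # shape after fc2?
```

Input: (1, 512) -> after fc1: (1, 288) -> Output: (1, 78)

Answer: (1, 78)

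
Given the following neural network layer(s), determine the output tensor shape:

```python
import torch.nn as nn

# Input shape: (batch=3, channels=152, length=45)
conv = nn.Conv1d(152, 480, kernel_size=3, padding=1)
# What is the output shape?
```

Input: (3, 152, 45) -> Output: (3, 480, 45)

Answer: (3, 480, 45)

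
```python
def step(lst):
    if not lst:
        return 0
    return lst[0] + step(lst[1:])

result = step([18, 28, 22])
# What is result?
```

18 + 28 + 22 + 0 = 68

Answer: 68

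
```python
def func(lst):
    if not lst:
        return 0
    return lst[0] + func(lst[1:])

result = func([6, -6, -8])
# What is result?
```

6 + (-6) + (-8) + 0 = -8

Answer: -8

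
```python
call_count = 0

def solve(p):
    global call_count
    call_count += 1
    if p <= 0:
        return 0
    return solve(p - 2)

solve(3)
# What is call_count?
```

Linear recursion stepping by 2: 3 calls from p=3 down to ≤0.

Answer: 3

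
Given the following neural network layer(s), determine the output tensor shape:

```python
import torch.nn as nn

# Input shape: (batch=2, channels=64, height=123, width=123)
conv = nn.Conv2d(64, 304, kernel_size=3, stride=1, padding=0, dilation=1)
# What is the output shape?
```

Input: (2, 64, 123, 123) -> Output: (2, 304, 121, 121)

Answer: (2, 304, 121, 121)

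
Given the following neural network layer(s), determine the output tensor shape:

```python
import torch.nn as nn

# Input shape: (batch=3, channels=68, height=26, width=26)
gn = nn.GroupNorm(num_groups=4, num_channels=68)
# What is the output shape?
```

Input: (3, 68, 26, 26) -> Output: (3, 68, 26, 26)

Answer: (3, 68, 26, 26)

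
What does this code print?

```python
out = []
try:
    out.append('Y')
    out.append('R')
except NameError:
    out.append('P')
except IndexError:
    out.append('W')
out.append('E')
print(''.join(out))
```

Execution trace: 'Y' (try body) → 'R' (try body, no exception) → 'E' (after the try/except). Output: YRE

Answer: YRE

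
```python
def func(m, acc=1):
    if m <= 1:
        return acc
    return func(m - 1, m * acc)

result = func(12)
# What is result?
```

Accumulator trace (n, acc): (12, 1) -> (11, 12) -> (10, 132) -> (9, 1320) -> (8, 11880) -> (7, 95040) -> (6, 665280) -> (5, 3991680) -> (4, 19958400) -> (3, 79833600) -> (2, 239500800) -> (1, 479001600) -> return 479001600

Answer: 479001600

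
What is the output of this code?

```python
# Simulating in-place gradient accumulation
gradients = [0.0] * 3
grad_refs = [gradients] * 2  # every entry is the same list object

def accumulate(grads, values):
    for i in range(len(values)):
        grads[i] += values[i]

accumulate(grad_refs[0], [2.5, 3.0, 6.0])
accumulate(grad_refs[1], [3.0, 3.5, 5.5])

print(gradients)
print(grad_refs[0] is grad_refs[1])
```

Key concept: gradient accumulation aliasing.
Step by step:
`gradients = [0.0] * 3` → gradients = [0.0, 0.0, 0.0]
`grad_refs = [gradients] * 2` → grad_refs = [[0.0, 0.0, 0.0], [0.0, 0.0, 0.0]]
`accumulate(grad_refs[0], [2.5, 3.0, 6.0])` → gradients = [2.5, 3.0, 6.0]; grad_refs = [[2.5, 3.0, 6.0], [2.5, 3.0, 6.0]]
`accumulate(grad_refs[1], [3.0, 3.5, 5.5])` → gradients = [5.5, 6.5, 11.5]; grad_refs = [[5.5, 6.5, 11.5], [5.5, 6.5, 11.5]]
`print(gradients)` → prints [5.5, 6.5, 11.5]
`print(grad_refs[0] is grad_refs[1])` → prints True

Answer:
[5.5, 6.5, 11.5]
True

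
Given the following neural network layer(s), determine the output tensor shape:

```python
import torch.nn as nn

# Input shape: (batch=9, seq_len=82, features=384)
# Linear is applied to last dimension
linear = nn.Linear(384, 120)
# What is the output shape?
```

Input: (9, 82, 384) -> Output: (9, 82, 120)

Answer: (9, 82, 120)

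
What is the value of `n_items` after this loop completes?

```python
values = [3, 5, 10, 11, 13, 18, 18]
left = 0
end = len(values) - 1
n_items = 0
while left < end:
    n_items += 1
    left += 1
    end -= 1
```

Iterations until pointers meet (list length 7)
`n_items` takes the values: 0 → 1 → 2 → 3

Answer: 3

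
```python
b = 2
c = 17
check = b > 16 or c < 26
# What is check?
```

Trace:
`b = 2` → b = 2
`c = 17` → c = 17
`check = b > 16 or c < 26` → check = True
So check = True

Answer: True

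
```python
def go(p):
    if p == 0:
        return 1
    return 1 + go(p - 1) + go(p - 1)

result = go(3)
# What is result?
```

go(p) = 1 + 2·go(p-1), go(0)=1. Closed form: (1+1)·2^3 - 1 = 15.

Answer: 15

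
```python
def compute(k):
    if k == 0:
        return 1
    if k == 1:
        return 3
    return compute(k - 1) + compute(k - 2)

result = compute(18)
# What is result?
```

Build up from base cases: compute(0)=1, compute(1)=3, compute(2)=4, compute(3)=7, compute(4)=11, compute(5)=18, compute(6)=29, ..., compute(18)=9349

Answer: 9349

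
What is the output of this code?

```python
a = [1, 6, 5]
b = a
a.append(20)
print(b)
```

Key concept: basic list aliasing.
Step by step:
`a = [1, 6, 5]` → a = [1, 6, 5]
`b = a` → b = [1, 6, 5] (same object as a)
`a.append(20)` → a = [1, 6, 5, 20] (same object as b); b = [1, 6, 5, 20] (same object as a)
`print(b)` → prints [1, 6, 5, 20]

Answer: [1, 6, 5, 20]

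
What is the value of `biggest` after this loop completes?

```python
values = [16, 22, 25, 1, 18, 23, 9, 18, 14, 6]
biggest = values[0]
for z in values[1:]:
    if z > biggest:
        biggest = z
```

Maximum of [16, 22, 25, 1, 18, 23, 9, 18, 14, 6]
`biggest` takes the values: 16 → 22 → 25

Answer: 25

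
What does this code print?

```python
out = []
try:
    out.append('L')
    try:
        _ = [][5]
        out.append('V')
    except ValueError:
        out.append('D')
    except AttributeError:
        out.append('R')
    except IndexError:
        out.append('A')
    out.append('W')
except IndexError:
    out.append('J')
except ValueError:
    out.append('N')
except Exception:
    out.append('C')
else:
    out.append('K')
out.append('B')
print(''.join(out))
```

Execution trace: 'L' (try body) → 'A' (inner except IndexError) → 'W' (try body, no exception) → 'K' (else) → 'B' (after the try/except). Output: LAWKB

Answer: LAWKB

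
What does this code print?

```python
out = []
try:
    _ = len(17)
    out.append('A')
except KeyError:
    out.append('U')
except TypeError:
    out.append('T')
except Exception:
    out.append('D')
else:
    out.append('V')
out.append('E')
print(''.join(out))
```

Execution trace: 'T' (except TypeError) → 'E' (after the try/except). Output: TE

Answer: TE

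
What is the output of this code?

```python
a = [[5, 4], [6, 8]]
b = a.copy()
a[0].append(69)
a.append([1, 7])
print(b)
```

Key concept: shallow copy with nested lists.
Step by step:
`a = [[5, 4], [6, 8]]` → a = [[5, 4], [6, 8]]
`b = a.copy()` → b = [[5, 4], [6, 8]]
`a[0].append(69)` → a = [[5, 4, 69], [6, 8]]; b = [[5, 4, 69], [6, 8]]
`a.append([1, 7])` → a = [[5, 4, 69], [6, 8], [1, 7]]
`print(b)` → prints [[5, 4, 69], [6, 8]]

Answer: [[5, 4, 69], [6, 8]]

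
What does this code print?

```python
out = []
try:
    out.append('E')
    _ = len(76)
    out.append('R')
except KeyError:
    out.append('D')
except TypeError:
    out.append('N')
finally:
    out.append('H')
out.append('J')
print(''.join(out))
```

Execution trace: 'E' (try body) → 'N' (except TypeError) → 'H' (finally) → 'J' (after the try/except). Output: ENHJ

Answer: ENHJ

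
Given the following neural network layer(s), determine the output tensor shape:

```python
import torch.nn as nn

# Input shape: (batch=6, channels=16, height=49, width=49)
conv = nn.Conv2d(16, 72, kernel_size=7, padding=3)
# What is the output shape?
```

Input: (6, 16, 49, 49) -> Output: (6, 72, 49, 49)

Answer: (6, 72, 49, 49)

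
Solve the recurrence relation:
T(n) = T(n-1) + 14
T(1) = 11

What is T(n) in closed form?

Unrolling: T(n) = T(1) + 14·(n-1) = 11 + 14(n-1) = 14n - 3.

Answer: T(n) = 14n - 3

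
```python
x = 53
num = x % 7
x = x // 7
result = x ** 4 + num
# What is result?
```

Trace:
`x = 53` → x = 53
`num = x % 7` → num = 4
`x = x // 7` → x = 7
`result = x ** 4 + num` → result = 2405
So result = 2405

Answer: 2405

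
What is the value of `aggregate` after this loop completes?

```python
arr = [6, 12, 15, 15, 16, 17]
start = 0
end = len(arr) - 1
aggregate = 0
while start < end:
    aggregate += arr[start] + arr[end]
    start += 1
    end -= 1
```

Sum of pairs from ends
`aggregate` takes the values: 0 → 23 → 51 → 81

Answer: 81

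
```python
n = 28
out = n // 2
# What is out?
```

Trace:
`n = 28` → n = 28
`out = n // 2` → out = 14
So out = 14

Answer: 14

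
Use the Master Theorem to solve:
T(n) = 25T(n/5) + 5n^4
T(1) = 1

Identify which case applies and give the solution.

a=25, b=5, f(n)=5n^4. log_5(25) = 2. Since c=4 > 2 and the regularity condition holds (25(n/5)^4 = (25/5^4)n^4 with 25/5^4 < 1), Case 3 applies: T(n) = Θ(f(n)) = O(n^4).

Answer: O(n^4) - Case 3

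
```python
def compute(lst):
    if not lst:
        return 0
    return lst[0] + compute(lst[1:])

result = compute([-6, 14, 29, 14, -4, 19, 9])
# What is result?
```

(-6) + 14 + 29 + 14 + (-4) + 19 + 9 + 0 = 75

Answer: 75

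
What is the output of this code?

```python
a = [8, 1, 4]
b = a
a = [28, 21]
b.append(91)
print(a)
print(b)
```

Key concept: rebinding vs mutation: a is rebound to a new list, b still points at the original.
Step by step:
`a = [8, 1, 4]` → a = [8, 1, 4]
`b = a` → b = [8, 1, 4] (same object as a)
`a = [28, 21]` → a = [28, 21]
`b.append(91)` → b = [8, 1, 4, 91]
`print(a)` → prints [28, 21]
`print(b)` → prints [8, 1, 4, 91]

Answer:
[28, 21]
[8, 1, 4, 91]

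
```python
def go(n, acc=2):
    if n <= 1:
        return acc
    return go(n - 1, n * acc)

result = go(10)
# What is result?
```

Accumulator trace (n, acc): (10, 2) -> (9, 20) -> (8, 180) -> (7, 1440) -> (6, 10080) -> (5, 60480) -> (4, 302400) -> (3, 1209600) -> (2, 3628800) -> (1, 7257600) -> return 7257600

Answer: 7257600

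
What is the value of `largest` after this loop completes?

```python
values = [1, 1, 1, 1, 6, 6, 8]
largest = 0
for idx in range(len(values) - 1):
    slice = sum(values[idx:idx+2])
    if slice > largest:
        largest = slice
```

Max sum of 2-element window in [1, 1, 1, 1, 6, 6, 8]
`largest` takes the values: 0 → 2 → 7 → 12 → 14

Answer: 14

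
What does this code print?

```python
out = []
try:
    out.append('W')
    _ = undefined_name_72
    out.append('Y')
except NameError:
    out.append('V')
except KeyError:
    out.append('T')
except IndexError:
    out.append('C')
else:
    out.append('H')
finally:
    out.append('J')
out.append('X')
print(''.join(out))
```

Execution trace: 'W' (try body) → 'V' (except NameError) → 'J' (finally) → 'X' (after the try/except). Output: WVJX

Answer: WVJX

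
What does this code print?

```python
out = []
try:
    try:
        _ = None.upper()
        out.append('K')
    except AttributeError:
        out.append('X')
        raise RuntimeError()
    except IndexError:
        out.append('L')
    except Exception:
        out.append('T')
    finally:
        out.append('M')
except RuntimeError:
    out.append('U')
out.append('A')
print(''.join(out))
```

Execution trace: 'X' (inner except AttributeError) → 'M' (inner finally) → 'U' (outer except RuntimeError) → 'A' (after the try/except). Output: XMUA

Answer: XMUA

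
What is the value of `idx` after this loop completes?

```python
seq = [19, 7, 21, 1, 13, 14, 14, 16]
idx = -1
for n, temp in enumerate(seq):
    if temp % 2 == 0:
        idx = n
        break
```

First even number index in [19, 7, 21, 1, 13, 14, 14, 16]
`idx` takes the values: -1 → 5

Answer: 5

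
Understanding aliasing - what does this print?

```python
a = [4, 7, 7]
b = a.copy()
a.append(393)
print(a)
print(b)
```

Key concept: list.copy() creates independent copy.
Step by step:
`a = [4, 7, 7]` → a = [4, 7, 7]
`b = a.copy()` → b = [4, 7, 7]
`a.append(393)` → a = [4, 7, 7, 393]
`print(a)` → prints [4, 7, 7, 393]
`print(b)` → prints [4, 7, 7]

Answer:
[4, 7, 7, 393]
[4, 7, 7]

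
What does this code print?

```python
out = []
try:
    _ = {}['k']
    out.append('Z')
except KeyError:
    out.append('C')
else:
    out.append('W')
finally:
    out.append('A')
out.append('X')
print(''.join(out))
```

Execution trace: 'C' (except KeyError) → 'A' (finally) → 'X' (after the try/except). Output: CAX

Answer: CAX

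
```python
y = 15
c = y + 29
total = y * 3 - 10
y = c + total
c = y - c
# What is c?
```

Trace:
`y = 15` → y = 15
`c = y + 29` → c = 44
`total = y * 3 - 10` → total = 35
`y = c + total` → y = 79
`c = y - c` → c = 35
So c = 35

Answer: 35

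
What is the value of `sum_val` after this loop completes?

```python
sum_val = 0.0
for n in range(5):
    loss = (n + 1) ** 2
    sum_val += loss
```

Sum of squared losses 1² + 2² + ... + 5²
`sum_val` takes the values: 0.0 → 1.0 → 5.0 → 14.0 → 30.0 → 55.0

Answer: 55.0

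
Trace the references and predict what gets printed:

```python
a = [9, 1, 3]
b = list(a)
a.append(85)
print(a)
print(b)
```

Key concept: list() constructor creates copy.
Step by step:
`a = [9, 1, 3]` → a = [9, 1, 3]
`b = list(a)` → b = [9, 1, 3]
`a.append(85)` → a = [9, 1, 3, 85]
`print(a)` → prints [9, 1, 3, 85]
`print(b)` → prints [9, 1, 3]

Answer:
[9, 1, 3, 85]
[9, 1, 3]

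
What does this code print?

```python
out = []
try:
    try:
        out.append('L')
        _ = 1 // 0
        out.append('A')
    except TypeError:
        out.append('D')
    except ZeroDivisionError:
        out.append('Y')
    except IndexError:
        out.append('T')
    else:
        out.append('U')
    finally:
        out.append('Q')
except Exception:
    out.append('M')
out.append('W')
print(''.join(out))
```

Execution trace: 'L' (inner try body) → 'Y' (inner except ZeroDivisionError) → 'Q' (inner finally) → 'W' (after the try/except). Output: LYQW

Answer: LYQW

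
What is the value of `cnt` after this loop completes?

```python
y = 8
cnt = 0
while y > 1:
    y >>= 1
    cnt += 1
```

Count right shifts until 1
`cnt` takes the values: 0 → 1 → 2 → 3

Answer: 3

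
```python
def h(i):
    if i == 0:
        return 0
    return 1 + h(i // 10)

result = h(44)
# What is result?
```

Count of digits of 44: 2

Answer: 2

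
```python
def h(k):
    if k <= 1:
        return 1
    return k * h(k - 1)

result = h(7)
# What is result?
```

h(7) = 7 * 6 * 5 * 4 * 3 * 2 * 1 = 5040

Answer: 5040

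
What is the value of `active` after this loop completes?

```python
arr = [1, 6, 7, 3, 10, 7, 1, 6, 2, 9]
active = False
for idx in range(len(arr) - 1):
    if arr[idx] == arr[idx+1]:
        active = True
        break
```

Check consecutive duplicates in [1, 6, 7, 3, 10, 7, 1, 6, 2, 9]
`active` takes the values: False

Answer: False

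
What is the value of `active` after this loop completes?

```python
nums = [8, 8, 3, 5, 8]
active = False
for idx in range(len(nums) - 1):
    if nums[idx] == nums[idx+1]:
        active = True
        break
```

Check consecutive duplicates in [8, 8, 3, 5, 8]
`active` takes the values: False → True

Answer: True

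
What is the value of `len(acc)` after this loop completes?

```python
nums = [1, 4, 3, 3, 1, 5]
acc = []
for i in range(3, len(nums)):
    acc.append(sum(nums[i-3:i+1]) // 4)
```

Number of 4-element averages
`acc` takes the values: [] → [2] → [2, 2] → [2, 2, 3]
So `len(acc)` = 3

Answer: 3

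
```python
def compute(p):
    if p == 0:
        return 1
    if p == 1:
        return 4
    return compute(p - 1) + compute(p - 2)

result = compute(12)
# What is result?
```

Build up from base cases: compute(0)=1, compute(1)=4, compute(2)=5, compute(3)=9, compute(4)=14, compute(5)=23, compute(6)=37, ..., compute(12)=665

Answer: 665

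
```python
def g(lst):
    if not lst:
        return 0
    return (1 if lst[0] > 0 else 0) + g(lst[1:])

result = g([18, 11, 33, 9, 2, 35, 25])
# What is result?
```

Count of positive elements in [18, 11, 33, 9, 2, 35, 25] = 7

Answer: 7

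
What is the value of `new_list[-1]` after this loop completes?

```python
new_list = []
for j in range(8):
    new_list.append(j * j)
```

Last element of squares 0 to 7
`new_list` takes the values: [] → [0] → [0, 1] → [0, 1, 4] → [0, 1, 4, 9] → [0, 1, 4, 9, 16] → [0, 1, 4, 9, 16, 25] → [0, 1, 4, 9, 16, 25, 36] → [0, 1, 4, 9, 16, 25, 36, 49]
So `new_list[-1]` = 49

Answer: 49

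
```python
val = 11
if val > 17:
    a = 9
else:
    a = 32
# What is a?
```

Trace:
`val = 11` → val = 11
`if val > 17: ...` → val > 17 is False, take else branch → a = 32
So a = 32

Answer: 32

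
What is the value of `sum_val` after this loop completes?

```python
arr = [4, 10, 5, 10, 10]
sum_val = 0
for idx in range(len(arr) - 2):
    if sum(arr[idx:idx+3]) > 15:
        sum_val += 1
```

Count windows with sum > 15
`sum_val` takes the values: 0 → 1 → 2 → 3

Answer: 3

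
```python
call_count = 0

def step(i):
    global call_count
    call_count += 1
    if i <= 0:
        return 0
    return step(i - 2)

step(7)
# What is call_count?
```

Linear recursion stepping by 2: 5 calls from i=7 down to ≤0.

Answer: 5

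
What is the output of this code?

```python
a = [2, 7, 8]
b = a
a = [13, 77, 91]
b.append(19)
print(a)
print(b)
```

Key concept: rebinding vs mutation: a is rebound to a new list, b still points at the original.
Step by step:
`a = [2, 7, 8]` → a = [2, 7, 8]
`b = a` → b = [2, 7, 8] (same object as a)
`a = [13, 77, 91]` → a = [13, 77, 91]
`b.append(19)` → b = [2, 7, 8, 19]
`print(a)` → prints [13, 77, 91]
`print(b)` → prints [2, 7, 8, 19]

Answer:
[13, 77, 91]
[2, 7, 8, 19]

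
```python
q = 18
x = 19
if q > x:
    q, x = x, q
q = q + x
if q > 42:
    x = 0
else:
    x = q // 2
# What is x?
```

Trace:
`q = 18` → q = 18
`x = 19` → x = 19
`if q > x: ...` → q > x is False → no variable changes
`q = q + x` → q = 37
`if q > 42: ...` → q > 42 is False, take else branch → x = 18
So x = 18

Answer: 18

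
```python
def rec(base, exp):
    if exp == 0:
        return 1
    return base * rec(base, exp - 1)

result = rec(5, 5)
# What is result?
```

rec(5, 5) = 5 * 5 * 5 * 5 * 5 = 3125

Answer: 3125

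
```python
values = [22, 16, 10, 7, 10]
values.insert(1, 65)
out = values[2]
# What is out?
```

Trace:
`values = [22, 16, 10, 7, 10]` → values = [22, 16, 10, 7, 10]
`values.insert(1, 65)` → values = [22, 65, 16, 10, 7, 10]
`out = values[2]` → out = 16
So out = 16

Answer: 16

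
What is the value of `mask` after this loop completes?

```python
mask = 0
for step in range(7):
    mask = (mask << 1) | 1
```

Build 7 consecutive 1-bits: 0b1111111
`mask` takes the values: 0 → 1 → 3 → 7 → 15 → 31 → 63 → 127

Answer: 127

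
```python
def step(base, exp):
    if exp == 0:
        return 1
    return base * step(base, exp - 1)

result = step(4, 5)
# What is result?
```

step(4, 5) = 4 * 4 * 4 * 4 * 4 = 1024

Answer: 1024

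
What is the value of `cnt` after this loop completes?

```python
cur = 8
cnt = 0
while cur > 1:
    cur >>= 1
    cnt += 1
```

Count right shifts until 1
`cnt` takes the values: 0 → 1 → 2 → 3

Answer: 3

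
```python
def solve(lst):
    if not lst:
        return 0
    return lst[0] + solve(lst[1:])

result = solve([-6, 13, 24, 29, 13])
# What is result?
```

(-6) + 13 + 24 + 29 + 13 + 0 = 73

Answer: 73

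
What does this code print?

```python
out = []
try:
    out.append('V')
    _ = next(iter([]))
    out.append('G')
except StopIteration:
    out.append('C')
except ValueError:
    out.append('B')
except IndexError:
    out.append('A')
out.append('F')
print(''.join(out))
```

Execution trace: 'V' (try body) → 'C' (except StopIteration) → 'F' (after the try/except). Output: VCF

Answer: VCF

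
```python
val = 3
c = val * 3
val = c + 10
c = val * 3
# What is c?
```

Trace:
`val = 3` → val = 3
`c = val * 3` → c = 9
`val = c + 10` → val = 19
`c = val * 3` → c = 57
So c = 57

Answer: 57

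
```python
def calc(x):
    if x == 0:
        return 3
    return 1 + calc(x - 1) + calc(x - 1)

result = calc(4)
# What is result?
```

calc(x) = 1 + 2·calc(x-1), calc(0)=3. Closed form: (3+1)·2^4 - 1 = 63.

Answer: 63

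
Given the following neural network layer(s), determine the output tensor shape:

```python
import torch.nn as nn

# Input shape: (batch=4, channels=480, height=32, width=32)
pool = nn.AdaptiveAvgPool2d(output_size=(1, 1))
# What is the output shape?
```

Input: (4, 480, 32, 32) -> Output: (4, 480, 1, 1)

Answer: (4, 480, 1, 1)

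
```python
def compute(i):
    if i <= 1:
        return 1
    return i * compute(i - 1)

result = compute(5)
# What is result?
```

compute(5) = 5 * 4 * 3 * 2 * 1 = 120

Answer: 120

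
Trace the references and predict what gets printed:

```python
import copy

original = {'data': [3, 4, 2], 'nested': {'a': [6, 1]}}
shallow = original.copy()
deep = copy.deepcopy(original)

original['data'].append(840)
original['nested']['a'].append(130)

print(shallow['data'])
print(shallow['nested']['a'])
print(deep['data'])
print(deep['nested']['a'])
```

Key concept: comparing shallow vs deep copy.
Step by step:
`original = {'data': [3, 4, 2], 'nested': {'a': [6, 1]}}` → original = {'data': [3, 4, 2], 'nested': {'a': [6, 1]}}
`shallow = original.copy()` → shallow = {'data': [3, 4, 2], 'nested': {'a': [6, 1]}}
`deep = copy.deepcopy(original)` → deep = {'data': [3, 4, 2], 'nested': {'a': [6, 1]}}
`original['data'].append(840)` → original = {'data': [3, 4, 2, 840], 'nested': {'a': [6, 1]}}; shallow = {'data': [3, 4, 2, 840], 'nested': {'a': [6, 1]}}
`original['nested']['a'].append(130)` → original = {'data': [3, 4, 2, 840], 'nested': {'a': [6, 1, 130]}}; shallow = {'data': [3, 4, 2, 840], 'nested': {'a': [6, 1, 130]}}
`print(shallow['data'])` → prints [3, 4, 2, 840]
`print(shallow['nested']['a'])` → prints [6, 1, 130]
`print(deep['data'])` → prints [3, 4, 2]
`print(deep['nested']['a'])` → prints [6, 1]

Answer:
[3, 4, 2, 840]
[6, 1, 130]
[3, 4, 2]
[6, 1]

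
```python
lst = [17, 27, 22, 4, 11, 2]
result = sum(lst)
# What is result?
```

Trace:
`lst = [17, 27, 22, 4, 11, 2]` → lst = [17, 27, 22, 4, 11, 2]
`result = sum(lst)` → result = 83
So result = 83

Answer: 83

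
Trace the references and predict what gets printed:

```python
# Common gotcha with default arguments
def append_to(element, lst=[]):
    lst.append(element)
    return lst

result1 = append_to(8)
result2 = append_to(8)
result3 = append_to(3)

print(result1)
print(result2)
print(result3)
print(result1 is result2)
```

Key concept: mutable default argument gotcha.
Step by step:
`result1 = append_to(8)` → result1 = [8]
`result2 = append_to(8)` → result1 = [8, 8] (same object as result2); result2 = [8, 8] (same object as result1)
`result3 = append_to(3)` → result1 = [8, 8, 3] (same object as result2, result3); result2 = [8, 8, 3] (same object as result1, result3); result3 = [8, 8, 3] (same object as result1, result2)
`print(result1)` → prints [8, 8, 3]
`print(result2)` → prints [8, 8, 3]
`print(result3)` → prints [8, 8, 3]
`print(result1 is result2)` → prints True

Answer:
[8, 8, 3]
[8, 8, 3]
[8, 8, 3]
True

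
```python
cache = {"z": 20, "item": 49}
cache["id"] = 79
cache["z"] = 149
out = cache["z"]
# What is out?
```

Trace:
`cache = {"z": 20, "item": 49}` → cache = {'z': 20, 'item': 49}
`cache["id"] = 79` → cache = {'z': 20, 'item': 49, 'id': 79}
`cache["z"] = 149` → cache = {'z': 149, 'item': 49, 'id': 79}
`out = cache["z"]` → out = 149
So out = 149

Answer: 149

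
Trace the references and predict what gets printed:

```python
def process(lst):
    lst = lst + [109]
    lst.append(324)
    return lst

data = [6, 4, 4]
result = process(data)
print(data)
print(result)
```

Key concept: rebinding parameter vs mutation.
Step by step:
`data = [6, 4, 4]` → data = [6, 4, 4]
`result = process(data)` → result = [6, 4, 4, 109, 324]
`print(data)` → prints [6, 4, 4]
`print(result)` → prints [6, 4, 4, 109, 324]

Answer:
[6, 4, 4]
[6, 4, 4, 109, 324]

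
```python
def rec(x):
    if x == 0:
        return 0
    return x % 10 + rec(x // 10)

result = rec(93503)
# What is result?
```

Sum of digits of 93503: 3 + 0 + 5 + 3 + 9 = 20

Answer: 20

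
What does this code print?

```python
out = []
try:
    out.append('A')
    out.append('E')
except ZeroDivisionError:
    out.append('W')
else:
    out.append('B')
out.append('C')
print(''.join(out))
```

Execution trace: 'A' (try body) → 'E' (try body, no exception) → 'B' (else) → 'C' (after the try/except). Output: AEBC

Answer: AEBC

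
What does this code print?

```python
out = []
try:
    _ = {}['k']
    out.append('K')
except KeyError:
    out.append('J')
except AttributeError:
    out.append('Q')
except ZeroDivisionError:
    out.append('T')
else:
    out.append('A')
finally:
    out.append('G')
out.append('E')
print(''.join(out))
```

Execution trace: 'J' (except KeyError) → 'G' (finally) → 'E' (after the try/except). Output: JGE

Answer: JGE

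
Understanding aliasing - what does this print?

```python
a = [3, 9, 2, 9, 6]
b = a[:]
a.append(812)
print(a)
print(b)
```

Key concept: slice [:] creates copy.
Step by step:
`a = [3, 9, 2, 9, 6]` → a = [3, 9, 2, 9, 6]
`b = a[:]` → b = [3, 9, 2, 9, 6]
`a.append(812)` → a = [3, 9, 2, 9, 6, 812]
`print(a)` → prints [3, 9, 2, 9, 6, 812]
`print(b)` → prints [3, 9, 2, 9, 6]

Answer:
[3, 9, 2, 9, 6, 812]
[3, 9, 2, 9, 6]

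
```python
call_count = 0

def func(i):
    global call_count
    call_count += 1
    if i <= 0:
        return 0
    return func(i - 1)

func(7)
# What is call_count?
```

Linear recursion stepping by 1: 8 calls from i=7 down to ≤0.

Answer: 8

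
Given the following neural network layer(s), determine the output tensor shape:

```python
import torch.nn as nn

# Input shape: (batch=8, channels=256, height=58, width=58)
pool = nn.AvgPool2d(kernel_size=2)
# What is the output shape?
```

Input: (8, 256, 58, 58) -> Output: (8, 256, 29, 29)

Answer: (8, 256, 29, 29)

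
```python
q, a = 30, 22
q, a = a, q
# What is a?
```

Trace:
`q, a = 30, 22` → q = 30; a = 22
`q, a = a, q` → q = 22; a = 30
So a = 30

Answer: 30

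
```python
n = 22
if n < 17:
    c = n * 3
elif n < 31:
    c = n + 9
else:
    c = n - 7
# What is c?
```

Trace:
`n = 22` → n = 22
`if n < 17: ...` → n < 17 is False, n < 31 is True → c = 31
So c = 31

Answer: 31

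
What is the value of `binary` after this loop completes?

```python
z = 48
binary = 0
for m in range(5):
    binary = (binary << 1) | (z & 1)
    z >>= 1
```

Reverse lowest 5 bits of 48
`binary` takes the values: 0 → 1

Answer: 1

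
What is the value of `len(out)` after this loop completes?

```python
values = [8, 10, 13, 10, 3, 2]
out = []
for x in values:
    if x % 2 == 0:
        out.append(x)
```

Count even numbers in [8, 10, 13, 10, 3, 2]
`out` takes the values: [] → [8] → [8, 10] → [8, 10, 10] → [8, 10, 10, 2]
So `len(out)` = 4

Answer: 4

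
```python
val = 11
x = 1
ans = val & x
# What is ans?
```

Trace:
`val = 11` → val = 11
`x = 1` → x = 1
`ans = val & x` → ans = 1
So ans = 1

Answer: 1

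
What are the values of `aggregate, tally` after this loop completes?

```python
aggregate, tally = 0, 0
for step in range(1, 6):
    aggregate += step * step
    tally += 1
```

Sum of squares and count
`aggregate, tally` takes the values: (0, 0) → (1, 0) → (1, 1) → (5, 1) → (5, 2) → (14, 2) → (14, 3) → (30, 3) → (30, 4) → (55, 4) → (55, 5)

Answer: 55, 5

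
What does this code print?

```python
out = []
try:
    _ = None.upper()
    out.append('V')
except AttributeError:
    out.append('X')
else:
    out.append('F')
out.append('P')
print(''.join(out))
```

Execution trace: 'X' (except AttributeError) → 'P' (after the try/except). Output: XP

Answer: XP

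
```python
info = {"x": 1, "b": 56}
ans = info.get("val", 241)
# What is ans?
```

Trace:
`info = {"x": 1, "b": 56}` → info = {'x': 1, 'b': 56}
`ans = info.get("val", 241)` → ans = 241
So ans = 241

Answer: 241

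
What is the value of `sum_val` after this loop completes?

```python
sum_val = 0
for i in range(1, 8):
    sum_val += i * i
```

Sum of squares 1² to 7² = 140
`sum_val` takes the values: 0 → 1 → 5 → 14 → 30 → 55 → 91 → 140

Answer: 140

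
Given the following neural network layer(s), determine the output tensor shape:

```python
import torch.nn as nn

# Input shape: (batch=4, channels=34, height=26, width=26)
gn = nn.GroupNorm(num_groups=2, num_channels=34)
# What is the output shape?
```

Input: (4, 34, 26, 26) -> Output: (4, 34, 26, 26)

Answer: (4, 34, 26, 26)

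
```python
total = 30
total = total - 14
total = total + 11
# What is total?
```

Trace:
`total = 30` → total = 30
`total = total - 14` → total = 16
`total = total + 11` → total = 27
So total = 27

Answer: 27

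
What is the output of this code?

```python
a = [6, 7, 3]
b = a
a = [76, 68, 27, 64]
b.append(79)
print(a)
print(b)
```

Key concept: rebinding vs mutation: a is rebound to a new list, b still points at the original.
Step by step:
`a = [6, 7, 3]` → a = [6, 7, 3]
`b = a` → b = [6, 7, 3] (same object as a)
`a = [76, 68, 27, 64]` → a = [76, 68, 27, 64]
`b.append(79)` → b = [6, 7, 3, 79]
`print(a)` → prints [76, 68, 27, 64]
`print(b)` → prints [6, 7, 3, 79]

Answer:
[76, 68, 27, 64]
[6, 7, 3, 79]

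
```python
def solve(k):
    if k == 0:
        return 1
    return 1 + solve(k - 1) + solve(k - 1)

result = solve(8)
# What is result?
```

solve(k) = 1 + 2·solve(k-1), solve(0)=1. Closed form: (1+1)·2^8 - 1 = 511.

Answer: 511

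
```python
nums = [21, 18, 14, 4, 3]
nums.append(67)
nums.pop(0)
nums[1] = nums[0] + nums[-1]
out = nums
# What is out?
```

Trace:
`nums = [21, 18, 14, 4, 3]` → nums = [21, 18, 14, 4, 3]
`nums.append(67)` → nums = [21, 18, 14, 4, 3, 67]
`nums.pop(0)` → nums = [18, 14, 4, 3, 67]
`nums[1] = nums[0] + nums[-1]` → nums = [18, 85, 4, 3, 67]
`out = nums` → out = [18, 85, 4, 3, 67]
So out = [18, 85, 4, 3, 67]

Answer: [18, 85, 4, 3, 67]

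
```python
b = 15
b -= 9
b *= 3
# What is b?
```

Trace:
`b = 15` → b = 15
`b -= 9` → b = 6
`b *= 3` → b = 18
So b = 18

Answer: 18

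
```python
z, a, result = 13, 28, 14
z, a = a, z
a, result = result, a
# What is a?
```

Trace:
`z, a, result = 13, 28, 14` → z = 13; a = 28; result = 14
`z, a = a, z` → z = 28; a = 13
`a, result = result, a` → a = 14; result = 13
So a = 14

Answer: 14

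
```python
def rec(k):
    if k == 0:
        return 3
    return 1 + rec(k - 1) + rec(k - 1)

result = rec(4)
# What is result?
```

rec(k) = 1 + 2·rec(k-1), rec(0)=3. Closed form: (3+1)·2^4 - 1 = 63.

Answer: 63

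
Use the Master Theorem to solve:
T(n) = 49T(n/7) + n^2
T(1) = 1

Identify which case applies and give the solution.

a=49, b=7, f(n)=n^2. log_7(49) = 2. Since c=2 = 2, Case 2 applies: T(n) = Θ(n^log_b(a) · log n) = O(n^2 log n).

Answer: O(n^2 log n) - Case 2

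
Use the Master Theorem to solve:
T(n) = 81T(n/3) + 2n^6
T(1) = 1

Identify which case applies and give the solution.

a=81, b=3, f(n)=2n^6. log_3(81) = 4. Since c=6 > 4 and the regularity condition holds (81(n/3)^6 = (81/3^6)n^6 with 81/3^6 < 1), Case 3 applies: T(n) = Θ(f(n)) = O(n^6).

Answer: O(n^6) - Case 3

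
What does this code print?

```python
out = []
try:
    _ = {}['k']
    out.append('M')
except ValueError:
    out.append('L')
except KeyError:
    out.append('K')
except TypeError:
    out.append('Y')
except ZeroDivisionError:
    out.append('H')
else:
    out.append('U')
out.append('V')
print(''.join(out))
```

Execution trace: 'K' (except KeyError) → 'V' (after the try/except). Output: KV

Answer: KV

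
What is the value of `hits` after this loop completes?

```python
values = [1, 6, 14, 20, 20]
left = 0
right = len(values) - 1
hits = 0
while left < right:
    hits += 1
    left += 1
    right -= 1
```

Iterations until pointers meet (list length 5)
`hits` takes the values: 0 → 1 → 2

Answer: 2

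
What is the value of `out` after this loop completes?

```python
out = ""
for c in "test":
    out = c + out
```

Reverse 'test'
`out` takes the values: "" → "t" → "et" → "set" → "tset"

Answer: "tset"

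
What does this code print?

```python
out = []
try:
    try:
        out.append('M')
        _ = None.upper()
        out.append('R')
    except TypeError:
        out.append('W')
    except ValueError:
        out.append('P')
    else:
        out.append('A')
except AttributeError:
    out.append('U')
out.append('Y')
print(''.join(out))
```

Execution trace: 'M' (try body) → 'U' (outer except AttributeError) → 'Y' (after the try/except). Output: MUY

Answer: MUY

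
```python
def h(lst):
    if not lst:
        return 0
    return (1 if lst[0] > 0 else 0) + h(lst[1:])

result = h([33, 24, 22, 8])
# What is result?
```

Count of positive elements in [33, 24, 22, 8] = 4

Answer: 4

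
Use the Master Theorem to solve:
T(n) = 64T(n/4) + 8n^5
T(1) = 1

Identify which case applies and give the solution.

a=64, b=4, f(n)=8n^5. log_4(64) = 3. Since c=5 > 3 and the regularity condition holds (64(n/4)^5 = (64/4^5)n^5 with 64/4^5 < 1), Case 3 applies: T(n) = Θ(f(n)) = O(n^5).

Answer: O(n^5) - Case 3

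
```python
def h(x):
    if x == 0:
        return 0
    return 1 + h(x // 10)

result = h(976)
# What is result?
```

Count of digits of 976: 3

Answer: 3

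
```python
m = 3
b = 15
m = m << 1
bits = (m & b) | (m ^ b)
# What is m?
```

Trace:
`m = 3` → m = 3
`b = 15` → b = 15
`m = m << 1` → m = 6
`bits = (m & b) | (m ^ b)` → bits = 15
So m = 6

Answer: 6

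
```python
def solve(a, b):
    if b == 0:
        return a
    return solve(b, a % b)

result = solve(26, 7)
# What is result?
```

solve(26, 7) -> solve(7, 5) -> solve(5, 2) -> solve(2, 1) -> solve(1, 0) -> 1

Answer: 1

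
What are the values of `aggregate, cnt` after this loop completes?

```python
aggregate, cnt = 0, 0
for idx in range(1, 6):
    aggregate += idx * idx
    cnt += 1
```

Sum of squares and count
`aggregate, cnt` takes the values: (0, 0) → (1, 0) → (1, 1) → (5, 1) → (5, 2) → (14, 2) → (14, 3) → (30, 3) → (30, 4) → (55, 4) → (55, 5)

Answer: 55, 5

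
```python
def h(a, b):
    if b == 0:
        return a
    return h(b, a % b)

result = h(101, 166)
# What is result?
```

h(101, 166) -> h(166, 101) -> h(101, 65) -> h(65, 36) -> h(36, 29) -> h(29, 7) -> h(7, 1) -> h(1, 0) -> 1

Answer: 1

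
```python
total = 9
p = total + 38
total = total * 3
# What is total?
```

Trace:
`total = 9` → total = 9
`p = total + 38` → p = 47
`total = total * 3` → total = 27
So total = 27

Answer: 27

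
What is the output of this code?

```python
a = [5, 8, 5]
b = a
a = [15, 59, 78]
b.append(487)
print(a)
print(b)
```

Key concept: rebinding vs mutation: a is rebound to a new list, b still points at the original.
Step by step:
`a = [5, 8, 5]` → a = [5, 8, 5]
`b = a` → b = [5, 8, 5] (same object as a)
`a = [15, 59, 78]` → a = [15, 59, 78]
`b.append(487)` → b = [5, 8, 5, 487]
`print(a)` → prints [15, 59, 78]
`print(b)` → prints [5, 8, 5, 487]

Answer:
[15, 59, 78]
[5, 8, 5, 487]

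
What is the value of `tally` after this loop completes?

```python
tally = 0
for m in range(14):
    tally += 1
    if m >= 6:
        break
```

Loop breaks when m reaches 6, tally is 7
`tally` takes the values: 0 → 1 → 2 → 3 → 4 → 5 → 6 → 7

Answer: 7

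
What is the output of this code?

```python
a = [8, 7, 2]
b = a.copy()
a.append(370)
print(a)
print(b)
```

Key concept: list.copy() creates independent copy.
Step by step:
`a = [8, 7, 2]` → a = [8, 7, 2]
`b = a.copy()` → b = [8, 7, 2]
`a.append(370)` → a = [8, 7, 2, 370]
`print(a)` → prints [8, 7, 2, 370]
`print(b)` → prints [8, 7, 2]

Answer:
[8, 7, 2, 370]
[8, 7, 2]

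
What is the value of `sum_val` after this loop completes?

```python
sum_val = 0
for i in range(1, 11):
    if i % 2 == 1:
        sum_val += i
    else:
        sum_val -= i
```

Add odd, subtract even
`sum_val` takes the values: 0 → 1 → -1 → 2 → -2 → 3 → -3 → 4 → -4 → 5 → -5

Answer: -5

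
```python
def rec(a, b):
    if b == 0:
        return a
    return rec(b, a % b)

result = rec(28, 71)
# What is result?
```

rec(28, 71) -> rec(71, 28) -> rec(28, 15) -> rec(15, 13) -> rec(13, 2) -> rec(2, 1) -> rec(1, 0) -> 1

Answer: 1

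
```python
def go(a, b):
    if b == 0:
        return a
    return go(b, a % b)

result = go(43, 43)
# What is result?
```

go(43, 43) -> go(43, 0) -> 43

Answer: 43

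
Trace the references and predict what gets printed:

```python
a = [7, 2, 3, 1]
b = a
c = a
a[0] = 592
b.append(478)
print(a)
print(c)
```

Key concept: multiple aliases.
Step by step:
`a = [7, 2, 3, 1]` → a = [7, 2, 3, 1]
`b = a` → b = [7, 2, 3, 1] (same object as a)
`c = a` → c = [7, 2, 3, 1] (same object as a, b)
`a[0] = 592` → a = [592, 2, 3, 1] (same object as b, c); b = [592, 2, 3, 1] (same object as a, c); c = [592, 2, 3, 1] (same object as a, b)
`b.append(478)` → a = [592, 2, 3, 1, 478] (same object as b, c); b = [592, 2, 3, 1, 478] (same object as a, c); c = [592, 2, 3, 1, 478] (same object as a, b)
`print(a)` → prints [592, 2, 3, 1, 478]
`print(c)` → prints [592, 2, 3, 1, 478]

Answer:
[592, 2, 3, 1, 478]
[592, 2, 3, 1, 478]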